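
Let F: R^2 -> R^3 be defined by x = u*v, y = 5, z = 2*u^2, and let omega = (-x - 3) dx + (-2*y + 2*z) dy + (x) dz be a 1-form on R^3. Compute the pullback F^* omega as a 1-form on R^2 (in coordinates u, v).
F^* omega = (v*(4*u^2 - u*v - 3)) du + (u*(-u*v - 3)) dv

Using F^*(f dg) = (f ∘ F) d(g ∘ F), substitute each coordinate x_i by F_i(u, v) in f_i, and replace dx_i by d F_i = (∂F_i/∂u) du + (∂F_i/∂v) dv.
  For the x component: f_1(F) = -u*v - 3; d F_1 = (v) du + (u) dv
  For the y component: f_2(F) = 4*u^2 - 10; d F_2 = (0) du + (0) dv
  For the z component: f_3(F) = u*v; d F_3 = (4*u) du + (0) dv
Combining and collecting du, dv coefficients:
  coeff of du: v*(4*u^2 - u*v - 3)
  coeff of dv: u*(-u*v - 3)
F^* omega = (v*(4*u^2 - u*v - 3)) du + (u*(-u*v - 3)) dv.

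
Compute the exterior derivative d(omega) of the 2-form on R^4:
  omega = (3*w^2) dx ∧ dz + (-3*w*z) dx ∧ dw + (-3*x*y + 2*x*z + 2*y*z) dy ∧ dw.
d(omega) = (9*w) dx ∧ dz ∧ dw + (-3*y + 2*z) dx ∧ dy ∧ dw + (-2*x - 2*y) dy ∧ dz ∧ dw

For a 2-form omega = sum_{i<j} g_{ij} dx_i ∧ dx_j, the exterior derivative is
  d(omega) = sum_{i<j} d(g_{ij}) ∧ dx_i ∧ dx_j = sum_{i<j, k} (∂g_{ij}/∂x_k) dx_k ∧ dx_i ∧ dx_j.
Expand each term, using dx_k ∧ dx_i ∧ dx_j = sgn(permutation) dx_{(a)} ∧ dx_{(b)} ∧ dx_{(c)} with (a < b < c) sorted:
  d(3*w^2) includes (∂/∂w)(3*w^2) dw = (6*w) dw, which multiplied by dx ∧ dz gives (6*w) dx ∧ dz ∧ dw
  d(-3*w*z) includes (∂/∂z)(-3*w*z) dz = (-3*w) dz, which multiplied by dx ∧ dw gives (3*w) dx ∧ dz ∧ dw
  d(-3*x*y + 2*x*z + 2*y*z) includes (∂/∂x)(-3*x*y + 2*x*z + 2*y*z) dx = (-3*y + 2*z) dx, which multiplied by dy ∧ dw gives (-3*y + 2*z) dx ∧ dy ∧ dw
  d(-3*x*y + 2*x*z + 2*y*z) includes (∂/∂z)(-3*x*y + 2*x*z + 2*y*z) dz = (2*x + 2*y) dz, which multiplied by dy ∧ dw gives (-2*x - 2*y) dy ∧ dz ∧ dw
Collecting like 3-forms: d(omega) = (9*w) dx ∧ dz ∧ dw + (-3*y + 2*z) dx ∧ dy ∧ dw + (-2*x - 2*y) dy ∧ dz ∧ dw.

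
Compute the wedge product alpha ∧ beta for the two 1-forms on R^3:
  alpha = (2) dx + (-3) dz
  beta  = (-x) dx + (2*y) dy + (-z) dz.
alpha ∧ beta = (4*y) dx ∧ dy + (-3*x - 2*z) dx ∧ dz + (6*y) dy ∧ dz

Distribute the wedge, using dx_i ∧ dx_j = -dx_j ∧ dx_i and dx_i ∧ dx_i = 0. For each pair (i, j) with i < j, the coefficient of dx_i ∧ dx_j in alpha ∧ beta is (alpha_i * beta_j - alpha_j * beta_i). Collecting: alpha ∧ beta = (4*y) dx ∧ dy + (-3*x - 2*z) dx ∧ dz + (6*y) dy ∧ dz.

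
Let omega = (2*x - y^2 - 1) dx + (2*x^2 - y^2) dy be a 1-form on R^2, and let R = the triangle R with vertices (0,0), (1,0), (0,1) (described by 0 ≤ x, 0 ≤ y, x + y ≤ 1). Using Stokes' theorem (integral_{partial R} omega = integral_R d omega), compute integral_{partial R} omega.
integral_(partial R) omega = 1

Stokes: integral_partial_R omega = integral_R d omega with d omega = (∂Q/∂x - ∂P/∂y) dx ∧ dy.
  ∂Q/∂x = 4*x
  ∂P/∂y = -2*y
  integrand = ∂Q/∂x - ∂P/∂y = 4*x + 2*y.
Integrating over R: integral_0^1 integral_0^{1-x} (4*x + 2*y) dy dx = 1.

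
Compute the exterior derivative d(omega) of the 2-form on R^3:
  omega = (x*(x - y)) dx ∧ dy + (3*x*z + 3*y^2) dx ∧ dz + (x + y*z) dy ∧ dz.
d(omega) = (1 - 6*y) dx ∧ dy ∧ dz

For a 2-form omega = sum_{i<j} g_{ij} dx_i ∧ dx_j, the exterior derivative is
  d(omega) = sum_{i<j} d(g_{ij}) ∧ dx_i ∧ dx_j = sum_{i<j, k} (∂g_{ij}/∂x_k) dx_k ∧ dx_i ∧ dx_j.
Expand each term, using dx_k ∧ dx_i ∧ dx_j = sgn(permutation) dx_{(a)} ∧ dx_{(b)} ∧ dx_{(c)} with (a < b < c) sorted:
  d(3*x*z + 3*y^2) includes (∂/∂y)(3*x*z + 3*y^2) dy = (6*y) dy, which multiplied by dx ∧ dz gives (-6*y) dx ∧ dy ∧ dz
  d(x + y*z) includes (∂/∂x)(x + y*z) dx = (1) dx, which multiplied by dy ∧ dz gives (1) dx ∧ dy ∧ dz
Collecting like 3-forms: d(omega) = (1 - 6*y) dx ∧ dy ∧ dz.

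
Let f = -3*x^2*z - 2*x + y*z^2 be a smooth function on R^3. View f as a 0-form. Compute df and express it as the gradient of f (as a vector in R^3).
df = (-6*x*z - 2) dx + (z^2) dy + (-3*x^2 + 2*y*z) dz; grad f = (-6*x*z - 2, z^2, -3*x^2 + 2*y*z)

For a 0-form f, d f = (∂f/∂x) dx + (∂f/∂y) dy + (∂f/∂z) dz. The components of the vector representation are exactly the entries of grad f in Cartesian coordinates:
  ∂f/∂x = -6*x*z - 2
  ∂f/∂y = z^2
  ∂f/∂z = -3*x^2 + 2*y*z.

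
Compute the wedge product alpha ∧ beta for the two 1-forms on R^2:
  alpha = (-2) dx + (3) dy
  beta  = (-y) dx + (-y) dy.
alpha ∧ beta = (5*y) dx ∧ dy

Distribute the wedge, using dx_i ∧ dx_j = -dx_j ∧ dx_i and dx_i ∧ dx_i = 0. For each pair (i, j) with i < j, the coefficient of dx_i ∧ dx_j in alpha ∧ beta is (alpha_i * beta_j - alpha_j * beta_i). Collecting: alpha ∧ beta = (5*y) dx ∧ dy.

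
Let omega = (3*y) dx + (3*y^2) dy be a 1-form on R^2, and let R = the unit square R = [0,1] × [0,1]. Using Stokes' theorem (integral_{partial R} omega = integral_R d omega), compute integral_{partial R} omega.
integral_(partial R) omega = -3

Stokes: integral_partial_R omega = integral_R d omega with d omega = (∂Q/∂x - ∂P/∂y) dx ∧ dy.
  ∂Q/∂x = 0
  ∂P/∂y = 3
  integrand = ∂Q/∂x - ∂P/∂y = -3.
Integrating over R: integral_0^1 integral_0^1 (-3) dx dy = -3.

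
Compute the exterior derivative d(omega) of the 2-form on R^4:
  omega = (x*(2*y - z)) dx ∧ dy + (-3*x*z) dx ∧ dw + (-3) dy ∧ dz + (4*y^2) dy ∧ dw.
d(omega) = (-x) dx ∧ dy ∧ dz + (3*x) dx ∧ dz ∧ dw

For a 2-form omega = sum_{i<j} g_{ij} dx_i ∧ dx_j, the exterior derivative is
  d(omega) = sum_{i<j} d(g_{ij}) ∧ dx_i ∧ dx_j = sum_{i<j, k} (∂g_{ij}/∂x_k) dx_k ∧ dx_i ∧ dx_j.
Expand each term, using dx_k ∧ dx_i ∧ dx_j = sgn(permutation) dx_{(a)} ∧ dx_{(b)} ∧ dx_{(c)} with (a < b < c) sorted:
  d(x*(2*y - z)) includes (∂/∂z)(x*(2*y - z)) dz = (-x) dz, which multiplied by dx ∧ dy gives (-x) dx ∧ dy ∧ dz
  d(-3*x*z) includes (∂/∂z)(-3*x*z) dz = (-3*x) dz, which multiplied by dx ∧ dw gives (3*x) dx ∧ dz ∧ dw
Collecting like 3-forms: d(omega) = (-x) dx ∧ dy ∧ dz + (3*x) dx ∧ dz ∧ dw.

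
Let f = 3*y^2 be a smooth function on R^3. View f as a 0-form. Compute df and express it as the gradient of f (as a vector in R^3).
df = (0) dx + (6*y) dy + (0) dz; grad f = (0, 6*y, 0)

For a 0-form f, d f = (∂f/∂x) dx + (∂f/∂y) dy + (∂f/∂z) dz. The components of the vector representation are exactly the entries of grad f in Cartesian coordinates:
  ∂f/∂x = 0
  ∂f/∂y = 6*y
  ∂f/∂z = 0.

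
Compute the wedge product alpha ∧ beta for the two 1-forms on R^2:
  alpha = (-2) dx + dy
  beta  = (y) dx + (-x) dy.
alpha ∧ beta = (2*x - y) dx ∧ dy

Distribute the wedge, using dx_i ∧ dx_j = -dx_j ∧ dx_i and dx_i ∧ dx_i = 0. For each pair (i, j) with i < j, the coefficient of dx_i ∧ dx_j in alpha ∧ beta is (alpha_i * beta_j - alpha_j * beta_i). Collecting: alpha ∧ beta = (2*x - y) dx ∧ dy.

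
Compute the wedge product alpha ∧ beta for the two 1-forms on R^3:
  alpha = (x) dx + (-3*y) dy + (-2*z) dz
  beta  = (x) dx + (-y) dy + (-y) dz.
alpha ∧ beta = (2*x*y) dx ∧ dy + (x*(-y + 2*z)) dx ∧ dz + (y*(3*y - 2*z)) dy ∧ dz

Distribute the wedge, using dx_i ∧ dx_j = -dx_j ∧ dx_i and dx_i ∧ dx_i = 0. For each pair (i, j) with i < j, the coefficient of dx_i ∧ dx_j in alpha ∧ beta is (alpha_i * beta_j - alpha_j * beta_i). Collecting: alpha ∧ beta = (2*x*y) dx ∧ dy + (x*(-y + 2*z)) dx ∧ dz + (y*(3*y - 2*z)) dy ∧ dz.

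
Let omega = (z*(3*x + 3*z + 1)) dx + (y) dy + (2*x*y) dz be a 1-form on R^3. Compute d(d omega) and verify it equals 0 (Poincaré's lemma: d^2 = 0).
d(d omega) = 0

Step 1: d omega = sum_{i<j} (∂f_j/∂x_i - ∂f_i/∂x_j) dx_i ∧ dx_j:
  coeff of dx ∧ dy: 0
  coeff of dx ∧ dz: -3*x + 2*y - 6*z - 1
  coeff of dy ∧ dz: 2*x
Step 2: Apply d again to each 2-form coefficient. The only possible 3-form in R^3 is dx ∧ dy ∧ dz, with coefficient
  ∂(coeff of dy∧dz)/∂x - ∂(coeff of dx∧dz)/∂y + ∂(coeff of dx∧dy)/∂z
  = ∂/∂x (2*x) - ∂/∂y (-3*x + 2*y - 6*z - 1) + ∂/∂z (0).
Each of these terms simplifies to sums of mixed partials that cancel in pairs. The result is 0 (by equality of mixed partials for smooth functions — Schwarz / Clairaut).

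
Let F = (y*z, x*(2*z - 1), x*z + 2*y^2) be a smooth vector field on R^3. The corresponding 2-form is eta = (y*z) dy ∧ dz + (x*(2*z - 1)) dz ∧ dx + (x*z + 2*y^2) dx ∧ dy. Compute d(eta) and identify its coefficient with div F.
d(eta) = (x) dx ∧ dy ∧ dz; div F = x

For a 2-form in R^3 of the form above, applying d gives a 3-form with coefficient ∂P/∂x + ∂Q/∂y + ∂R/∂z:
  ∂P/∂x = 0
  ∂Q/∂y = 0
  ∂R/∂z = x
Sum = x, which is exactly div F.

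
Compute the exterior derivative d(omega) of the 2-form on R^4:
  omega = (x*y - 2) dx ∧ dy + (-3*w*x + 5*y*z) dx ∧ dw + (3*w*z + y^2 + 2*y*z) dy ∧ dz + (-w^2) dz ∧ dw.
d(omega) = (-5*z) dx ∧ dy ∧ dw + (-5*y) dx ∧ dz ∧ dw + (3*z) dy ∧ dz ∧ dw

For a 2-form omega = sum_{i<j} g_{ij} dx_i ∧ dx_j, the exterior derivative is
  d(omega) = sum_{i<j} d(g_{ij}) ∧ dx_i ∧ dx_j = sum_{i<j, k} (∂g_{ij}/∂x_k) dx_k ∧ dx_i ∧ dx_j.
Expand each term, using dx_k ∧ dx_i ∧ dx_j = sgn(permutation) dx_{(a)} ∧ dx_{(b)} ∧ dx_{(c)} with (a < b < c) sorted:
  d(-3*w*x + 5*y*z) includes (∂/∂y)(-3*w*x + 5*y*z) dy = (5*z) dy, which multiplied by dx ∧ dw gives (-5*z) dx ∧ dy ∧ dw
  d(-3*w*x + 5*y*z) includes (∂/∂z)(-3*w*x + 5*y*z) dz = (5*y) dz, which multiplied by dx ∧ dw gives (-5*y) dx ∧ dz ∧ dw
  d(3*w*z + y^2 + 2*y*z) includes (∂/∂w)(3*w*z + y^2 + 2*y*z) dw = (3*z) dw, which multiplied by dy ∧ dz gives (3*z) dy ∧ dz ∧ dw
Collecting like 3-forms: d(omega) = (-5*z) dx ∧ dy ∧ dw + (-5*y) dx ∧ dz ∧ dw + (3*z) dy ∧ dz ∧ dw.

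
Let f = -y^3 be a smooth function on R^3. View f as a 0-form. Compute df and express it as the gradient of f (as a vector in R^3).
df = (0) dx + (-3*y^2) dy + (0) dz; grad f = (0, -3*y^2, 0)

For a 0-form f, d f = (∂f/∂x) dx + (∂f/∂y) dy + (∂f/∂z) dz. The components of the vector representation are exactly the entries of grad f in Cartesian coordinates:
  ∂f/∂x = 0
  ∂f/∂y = -3*y^2
  ∂f/∂z = 0.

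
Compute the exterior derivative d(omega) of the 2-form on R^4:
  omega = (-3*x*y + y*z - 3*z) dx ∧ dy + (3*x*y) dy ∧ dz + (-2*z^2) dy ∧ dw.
d(omega) = (4*y - 3) dx ∧ dy ∧ dz + (4*z) dy ∧ dz ∧ dw

For a 2-form omega = sum_{i<j} g_{ij} dx_i ∧ dx_j, the exterior derivative is
  d(omega) = sum_{i<j} d(g_{ij}) ∧ dx_i ∧ dx_j = sum_{i<j, k} (∂g_{ij}/∂x_k) dx_k ∧ dx_i ∧ dx_j.
Expand each term, using dx_k ∧ dx_i ∧ dx_j = sgn(permutation) dx_{(a)} ∧ dx_{(b)} ∧ dx_{(c)} with (a < b < c) sorted:
  d(-3*x*y + y*z - 3*z) includes (∂/∂z)(-3*x*y + y*z - 3*z) dz = (y - 3) dz, which multiplied by dx ∧ dy gives (y - 3) dx ∧ dy ∧ dz
  d(3*x*y) includes (∂/∂x)(3*x*y) dx = (3*y) dx, which multiplied by dy ∧ dz gives (3*y) dx ∧ dy ∧ dz
  d(-2*z^2) includes (∂/∂z)(-2*z^2) dz = (-4*z) dz, which multiplied by dy ∧ dw gives (4*z) dy ∧ dz ∧ dw
Collecting like 3-forms: d(omega) = (4*y - 3) dx ∧ dy ∧ dz + (4*z) dy ∧ dz ∧ dw.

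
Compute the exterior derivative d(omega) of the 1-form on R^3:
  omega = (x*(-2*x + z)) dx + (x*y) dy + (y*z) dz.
d(omega) = (y) dx ∧ dy + (-x) dx ∧ dz + (z) dy ∧ dz

For a 1-form omega = sum_i f_i dx_i, the exterior derivative is
  d(omega) = sum_{i < j} (∂f_j/∂x_i - ∂f_i/∂x_j) dx_i ∧ dx_j.
  coefficient of dx ∧ dy: ∂f_2/∂x - ∂f_1/∂y = ∂(x*y)/∂x - ∂(x*(-2*x + z))/∂y = y
  coefficient of dx ∧ dz: ∂f_3/∂x - ∂f_1/∂z = ∂(y*z)/∂x - ∂(x*(-2*x + z))/∂z = -x
  coefficient of dy ∧ dz: ∂f_3/∂y - ∂f_2/∂z = ∂(y*z)/∂y - ∂(x*y)/∂z = z
Assembling: d(omega) = (y) dx ∧ dy + (-x) dx ∧ dz + (z) dy ∧ dz.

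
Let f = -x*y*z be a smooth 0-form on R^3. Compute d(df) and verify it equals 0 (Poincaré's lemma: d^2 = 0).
d(df) = 0

Step 1: df = sum_i (∂f/∂x_i) dx_i = (-y*z) dx + (-x*z) dy + (-x*y) dz.
Step 2: Apply d again. Using the 1-form formula, the coefficient of dx ∧ dy in d(df) is ∂^2 f/∂x ∂y - ∂^2 f/∂y ∂x = (-z) - (-z) = 0 (equality of mixed partials for smooth f).
Similarly for dx ∧ dz and dy ∧ dz — all coefficients vanish. So d(df) = 0.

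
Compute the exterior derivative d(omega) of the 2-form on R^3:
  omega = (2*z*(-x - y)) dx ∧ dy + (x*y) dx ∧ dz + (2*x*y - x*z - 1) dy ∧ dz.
d(omega) = (-3*x - z) dx ∧ dy ∧ dz

For a 2-form omega = sum_{i<j} g_{ij} dx_i ∧ dx_j, the exterior derivative is
  d(omega) = sum_{i<j} d(g_{ij}) ∧ dx_i ∧ dx_j = sum_{i<j, k} (∂g_{ij}/∂x_k) dx_k ∧ dx_i ∧ dx_j.
Expand each term, using dx_k ∧ dx_i ∧ dx_j = sgn(permutation) dx_{(a)} ∧ dx_{(b)} ∧ dx_{(c)} with (a < b < c) sorted:
  d(2*z*(-x - y)) includes (∂/∂z)(2*z*(-x - y)) dz = (-2*x - 2*y) dz, which multiplied by dx ∧ dy gives (-2*x - 2*y) dx ∧ dy ∧ dz
  d(x*y) includes (∂/∂y)(x*y) dy = (x) dy, which multiplied by dx ∧ dz gives (-x) dx ∧ dy ∧ dz
  d(2*x*y - x*z - 1) includes (∂/∂x)(2*x*y - x*z - 1) dx = (2*y - z) dx, which multiplied by dy ∧ dz gives (2*y - z) dx ∧ dy ∧ dz
Collecting like 3-forms: d(omega) = (-3*x - z) dx ∧ dy ∧ dz.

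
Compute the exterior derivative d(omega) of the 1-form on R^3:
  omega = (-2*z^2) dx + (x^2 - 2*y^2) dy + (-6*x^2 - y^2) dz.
d(omega) = (2*x) dx ∧ dy + (-12*x + 4*z) dx ∧ dz + (-2*y) dy ∧ dz

For a 1-form omega = sum_i f_i dx_i, the exterior derivative is
  d(omega) = sum_{i < j} (∂f_j/∂x_i - ∂f_i/∂x_j) dx_i ∧ dx_j.
  coefficient of dx ∧ dy: ∂f_2/∂x - ∂f_1/∂y = ∂(x^2 - 2*y^2)/∂x - ∂(-2*z^2)/∂y = 2*x
  coefficient of dx ∧ dz: ∂f_3/∂x - ∂f_1/∂z = ∂(-6*x^2 - y^2)/∂x - ∂(-2*z^2)/∂z = -12*x + 4*z
  coefficient of dy ∧ dz: ∂f_3/∂y - ∂f_2/∂z = ∂(-6*x^2 - y^2)/∂y - ∂(x^2 - 2*y^2)/∂z = -2*y
Assembling: d(omega) = (2*x) dx ∧ dy + (-12*x + 4*z) dx ∧ dz + (-2*y) dy ∧ dz.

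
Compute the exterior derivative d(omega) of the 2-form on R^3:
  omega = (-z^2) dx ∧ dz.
d(omega) = 0

For a 2-form omega = sum_{i<j} g_{ij} dx_i ∧ dx_j, the exterior derivative is
  d(omega) = sum_{i<j} d(g_{ij}) ∧ dx_i ∧ dx_j = sum_{i<j, k} (∂g_{ij}/∂x_k) dx_k ∧ dx_i ∧ dx_j.
Expand each term, using dx_k ∧ dx_i ∧ dx_j = sgn(permutation) dx_{(a)} ∧ dx_{(b)} ∧ dx_{(c)} with (a < b < c) sorted:

Collecting like 3-forms: d(omega) = 0.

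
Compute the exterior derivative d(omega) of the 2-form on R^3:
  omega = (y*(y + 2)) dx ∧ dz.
d(omega) = (-2*y - 2) dx ∧ dy ∧ dz

For a 2-form omega = sum_{i<j} g_{ij} dx_i ∧ dx_j, the exterior derivative is
  d(omega) = sum_{i<j} d(g_{ij}) ∧ dx_i ∧ dx_j = sum_{i<j, k} (∂g_{ij}/∂x_k) dx_k ∧ dx_i ∧ dx_j.
Expand each term, using dx_k ∧ dx_i ∧ dx_j = sgn(permutation) dx_{(a)} ∧ dx_{(b)} ∧ dx_{(c)} with (a < b < c) sorted:
  d(y*(y + 2)) includes (∂/∂y)(y*(y + 2)) dy = (2*y + 2) dy, which multiplied by dx ∧ dz gives (-2*y - 2) dx ∧ dy ∧ dz
Collecting like 3-forms: d(omega) = (-2*y - 2) dx ∧ dy ∧ dz.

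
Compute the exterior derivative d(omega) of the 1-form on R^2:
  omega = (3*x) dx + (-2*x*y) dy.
d(omega) = (-2*y) dx ∧ dy

For a 1-form omega = sum_i f_i dx_i, the exterior derivative is
  d(omega) = sum_{i < j} (∂f_j/∂x_i - ∂f_i/∂x_j) dx_i ∧ dx_j.
  coefficient of dx ∧ dy: ∂f_2/∂x - ∂f_1/∂y = ∂(-2*x*y)/∂x - ∂(3*x)/∂y = -2*y
Assembling: d(omega) = (-2*y) dx ∧ dy.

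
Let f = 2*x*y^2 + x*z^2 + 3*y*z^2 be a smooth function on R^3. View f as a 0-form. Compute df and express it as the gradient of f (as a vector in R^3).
df = (2*y^2 + z^2) dx + (4*x*y + 3*z^2) dy + (2*z*(x + 3*y)) dz; grad f = (2*y^2 + z^2, 4*x*y + 3*z^2, 2*z*(x + 3*y))

For a 0-form f, d f = (∂f/∂x) dx + (∂f/∂y) dy + (∂f/∂z) dz. The components of the vector representation are exactly the entries of grad f in Cartesian coordinates:
  ∂f/∂x = 2*y^2 + z^2
  ∂f/∂y = 4*x*y + 3*z^2
  ∂f/∂z = 2*z*(x + 3*y).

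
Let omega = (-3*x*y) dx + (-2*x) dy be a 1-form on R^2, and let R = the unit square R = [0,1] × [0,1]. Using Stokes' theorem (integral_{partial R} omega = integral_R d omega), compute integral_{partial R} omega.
integral_(partial R) omega = -1/2

Stokes: integral_partial_R omega = integral_R d omega with d omega = (∂Q/∂x - ∂P/∂y) dx ∧ dy.
  ∂Q/∂x = -2
  ∂P/∂y = -3*x
  integrand = ∂Q/∂x - ∂P/∂y = 3*x - 2.
Integrating over R: integral_0^1 integral_0^1 (3*x - 2) dx dy = -1/2.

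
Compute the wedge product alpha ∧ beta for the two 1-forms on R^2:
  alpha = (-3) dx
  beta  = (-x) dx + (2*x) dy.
alpha ∧ beta = (-6*x) dx ∧ dy

Distribute the wedge, using dx_i ∧ dx_j = -dx_j ∧ dx_i and dx_i ∧ dx_i = 0. For each pair (i, j) with i < j, the coefficient of dx_i ∧ dx_j in alpha ∧ beta is (alpha_i * beta_j - alpha_j * beta_i). Collecting: alpha ∧ beta = (-6*x) dx ∧ dy.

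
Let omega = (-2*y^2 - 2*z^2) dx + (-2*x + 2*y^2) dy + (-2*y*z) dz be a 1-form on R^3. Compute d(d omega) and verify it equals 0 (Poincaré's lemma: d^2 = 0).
d(d omega) = 0

Step 1: d omega = sum_{i<j} (∂f_j/∂x_i - ∂f_i/∂x_j) dx_i ∧ dx_j:
  coeff of dx ∧ dy: 4*y - 2
  coeff of dx ∧ dz: 4*z
  coeff of dy ∧ dz: -2*z
Step 2: Apply d again to each 2-form coefficient. The only possible 3-form in R^3 is dx ∧ dy ∧ dz, with coefficient
  ∂(coeff of dy∧dz)/∂x - ∂(coeff of dx∧dz)/∂y + ∂(coeff of dx∧dy)/∂z
  = ∂/∂x (-2*z) - ∂/∂y (4*z) + ∂/∂z (4*y - 2).
Each of these terms simplifies to sums of mixed partials that cancel in pairs. The result is 0 (by equality of mixed partials for smooth functions — Schwarz / Clairaut).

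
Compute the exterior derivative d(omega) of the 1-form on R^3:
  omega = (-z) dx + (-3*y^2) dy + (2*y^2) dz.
d(omega) = (1) dx ∧ dz + (4*y) dy ∧ dz

For a 1-form omega = sum_i f_i dx_i, the exterior derivative is
  d(omega) = sum_{i < j} (∂f_j/∂x_i - ∂f_i/∂x_j) dx_i ∧ dx_j.
  coefficient of dx ∧ dz: ∂f_3/∂x - ∂f_1/∂z = ∂(2*y^2)/∂x - ∂(-z)/∂z = 1
  coefficient of dy ∧ dz: ∂f_3/∂y - ∂f_2/∂z = ∂(2*y^2)/∂y - ∂(-3*y^2)/∂z = 4*y
Assembling: d(omega) = (1) dx ∧ dz + (4*y) dy ∧ dz.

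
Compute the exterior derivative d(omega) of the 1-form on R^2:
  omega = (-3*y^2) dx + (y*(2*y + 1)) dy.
d(omega) = (6*y) dx ∧ dy

For a 1-form omega = sum_i f_i dx_i, the exterior derivative is
  d(omega) = sum_{i < j} (∂f_j/∂x_i - ∂f_i/∂x_j) dx_i ∧ dx_j.
  coefficient of dx ∧ dy: ∂f_2/∂x - ∂f_1/∂y = ∂(y*(2*y + 1))/∂x - ∂(-3*y^2)/∂y = 6*y
Assembling: d(omega) = (6*y) dx ∧ dy.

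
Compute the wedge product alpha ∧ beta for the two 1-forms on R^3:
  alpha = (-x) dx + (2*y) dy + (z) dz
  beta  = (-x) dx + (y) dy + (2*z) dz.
alpha ∧ beta = (x*y) dx ∧ dy + (-x*z) dx ∧ dz + (3*y*z) dy ∧ dz

Distribute the wedge, using dx_i ∧ dx_j = -dx_j ∧ dx_i and dx_i ∧ dx_i = 0. For each pair (i, j) with i < j, the coefficient of dx_i ∧ dx_j in alpha ∧ beta is (alpha_i * beta_j - alpha_j * beta_i). Collecting: alpha ∧ beta = (x*y) dx ∧ dy + (-x*z) dx ∧ dz + (3*y*z) dy ∧ dz.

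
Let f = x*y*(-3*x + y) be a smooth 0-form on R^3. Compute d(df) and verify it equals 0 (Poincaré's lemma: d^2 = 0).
d(df) = 0

Step 1: df = sum_i (∂f/∂x_i) dx_i = (y*(-6*x + y)) dx + (x*(-3*x + 2*y)) dy + (0) dz.
Step 2: Apply d again. Using the 1-form formula, the coefficient of dx ∧ dy in d(df) is ∂^2 f/∂x ∂y - ∂^2 f/∂y ∂x = (-6*x + 2*y) - (-6*x + 2*y) = 0 (equality of mixed partials for smooth f).
Similarly for dx ∧ dz and dy ∧ dz — all coefficients vanish. So d(df) = 0.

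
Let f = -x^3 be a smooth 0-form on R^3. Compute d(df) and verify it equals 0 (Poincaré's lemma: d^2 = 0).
d(df) = 0

Step 1: df = sum_i (∂f/∂x_i) dx_i = (-3*x^2) dx + (0) dy + (0) dz.
Step 2: Apply d again. Using the 1-form formula, the coefficient of dx ∧ dy in d(df) is ∂^2 f/∂x ∂y - ∂^2 f/∂y ∂x = (0) - (0) = 0 (equality of mixed partials for smooth f).
Similarly for dx ∧ dz and dy ∧ dz — all coefficients vanish. So d(df) = 0.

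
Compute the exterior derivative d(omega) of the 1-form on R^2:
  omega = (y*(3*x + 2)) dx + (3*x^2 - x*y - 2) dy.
d(omega) = (3*x - y - 2) dx ∧ dy

For a 1-form omega = sum_i f_i dx_i, the exterior derivative is
  d(omega) = sum_{i < j} (∂f_j/∂x_i - ∂f_i/∂x_j) dx_i ∧ dx_j.
  coefficient of dx ∧ dy: ∂f_2/∂x - ∂f_1/∂y = ∂(3*x^2 - x*y - 2)/∂x - ∂(y*(3*x + 2))/∂y = 3*x - y - 2
Assembling: d(omega) = (3*x - y - 2) dx ∧ dy.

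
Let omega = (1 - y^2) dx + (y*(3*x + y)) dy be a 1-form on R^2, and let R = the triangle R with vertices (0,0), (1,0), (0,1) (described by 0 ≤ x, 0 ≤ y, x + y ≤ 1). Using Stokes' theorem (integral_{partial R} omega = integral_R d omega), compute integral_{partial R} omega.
integral_(partial R) omega = 5/6

Stokes: integral_partial_R omega = integral_R d omega with d omega = (∂Q/∂x - ∂P/∂y) dx ∧ dy.
  ∂Q/∂x = 3*y
  ∂P/∂y = -2*y
  integrand = ∂Q/∂x - ∂P/∂y = 5*y.
Integrating over R: integral_0^1 integral_0^{1-x} (5*y) dy dx = 5/6.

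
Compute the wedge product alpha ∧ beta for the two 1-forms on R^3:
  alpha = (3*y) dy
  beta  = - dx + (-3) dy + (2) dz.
alpha ∧ beta = (3*y) dx ∧ dy + (6*y) dy ∧ dz

Distribute the wedge, using dx_i ∧ dx_j = -dx_j ∧ dx_i and dx_i ∧ dx_i = 0. For each pair (i, j) with i < j, the coefficient of dx_i ∧ dx_j in alpha ∧ beta is (alpha_i * beta_j - alpha_j * beta_i). Collecting: alpha ∧ beta = (3*y) dx ∧ dy + (6*y) dy ∧ dz.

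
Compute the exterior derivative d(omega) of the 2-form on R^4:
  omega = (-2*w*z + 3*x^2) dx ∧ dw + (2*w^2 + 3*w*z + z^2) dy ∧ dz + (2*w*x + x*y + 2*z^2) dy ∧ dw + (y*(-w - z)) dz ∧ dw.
d(omega) = (2*w) dx ∧ dz ∧ dw + (3*w - 2*z) dy ∧ dz ∧ dw + (2*w + y) dx ∧ dy ∧ dw

For a 2-form omega = sum_{i<j} g_{ij} dx_i ∧ dx_j, the exterior derivative is
  d(omega) = sum_{i<j} d(g_{ij}) ∧ dx_i ∧ dx_j = sum_{i<j, k} (∂g_{ij}/∂x_k) dx_k ∧ dx_i ∧ dx_j.
Expand each term, using dx_k ∧ dx_i ∧ dx_j = sgn(permutation) dx_{(a)} ∧ dx_{(b)} ∧ dx_{(c)} with (a < b < c) sorted:
  d(-2*w*z + 3*x^2) includes (∂/∂z)(-2*w*z + 3*x^2) dz = (-2*w) dz, which multiplied by dx ∧ dw gives (2*w) dx ∧ dz ∧ dw
  d(2*w^2 + 3*w*z + z^2) includes (∂/∂w)(2*w^2 + 3*w*z + z^2) dw = (4*w + 3*z) dw, which multiplied by dy ∧ dz gives (4*w + 3*z) dy ∧ dz ∧ dw
  d(2*w*x + x*y + 2*z^2) includes (∂/∂x)(2*w*x + x*y + 2*z^2) dx = (2*w + y) dx, which multiplied by dy ∧ dw gives (2*w + y) dx ∧ dy ∧ dw
  d(2*w*x + x*y + 2*z^2) includes (∂/∂z)(2*w*x + x*y + 2*z^2) dz = (4*z) dz, which multiplied by dy ∧ dw gives (-4*z) dy ∧ dz ∧ dw
  d(y*(-w - z)) includes (∂/∂y)(y*(-w - z)) dy = (-w - z) dy, which multiplied by dz ∧ dw gives (-w - z) dy ∧ dz ∧ dw
Collecting like 3-forms: d(omega) = (2*w) dx ∧ dz ∧ dw + (3*w - 2*z) dy ∧ dz ∧ dw + (2*w + y) dx ∧ dy ∧ dw.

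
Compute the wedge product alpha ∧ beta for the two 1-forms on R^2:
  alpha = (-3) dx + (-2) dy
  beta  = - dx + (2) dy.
alpha ∧ beta = (-8) dx ∧ dy

Distribute the wedge, using dx_i ∧ dx_j = -dx_j ∧ dx_i and dx_i ∧ dx_i = 0. For each pair (i, j) with i < j, the coefficient of dx_i ∧ dx_j in alpha ∧ beta is (alpha_i * beta_j - alpha_j * beta_i). Collecting: alpha ∧ beta = (-8) dx ∧ dy.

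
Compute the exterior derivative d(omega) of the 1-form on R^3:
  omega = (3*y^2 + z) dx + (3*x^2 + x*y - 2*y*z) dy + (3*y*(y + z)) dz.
d(omega) = (6*x - 5*y) dx ∧ dy + (-1) dx ∧ dz + (8*y + 3*z) dy ∧ dz

For a 1-form omega = sum_i f_i dx_i, the exterior derivative is
  d(omega) = sum_{i < j} (∂f_j/∂x_i - ∂f_i/∂x_j) dx_i ∧ dx_j.
  coefficient of dx ∧ dy: ∂f_2/∂x - ∂f_1/∂y = ∂(3*x^2 + x*y - 2*y*z)/∂x - ∂(3*y^2 + z)/∂y = 6*x - 5*y
  coefficient of dx ∧ dz: ∂f_3/∂x - ∂f_1/∂z = ∂(3*y*(y + z))/∂x - ∂(3*y^2 + z)/∂z = -1
  coefficient of dy ∧ dz: ∂f_3/∂y - ∂f_2/∂z = ∂(3*y*(y + z))/∂y - ∂(3*x^2 + x*y - 2*y*z)/∂z = 8*y + 3*z
Assembling: d(omega) = (6*x - 5*y) dx ∧ dy + (-1) dx ∧ dz + (8*y + 3*z) dy ∧ dz.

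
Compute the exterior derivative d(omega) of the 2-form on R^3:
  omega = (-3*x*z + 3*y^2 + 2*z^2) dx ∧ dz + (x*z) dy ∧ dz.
d(omega) = (-6*y + z) dx ∧ dy ∧ dz

For a 2-form omega = sum_{i<j} g_{ij} dx_i ∧ dx_j, the exterior derivative is
  d(omega) = sum_{i<j} d(g_{ij}) ∧ dx_i ∧ dx_j = sum_{i<j, k} (∂g_{ij}/∂x_k) dx_k ∧ dx_i ∧ dx_j.
Expand each term, using dx_k ∧ dx_i ∧ dx_j = sgn(permutation) dx_{(a)} ∧ dx_{(b)} ∧ dx_{(c)} with (a < b < c) sorted:
  d(-3*x*z + 3*y^2 + 2*z^2) includes (∂/∂y)(-3*x*z + 3*y^2 + 2*z^2) dy = (6*y) dy, which multiplied by dx ∧ dz gives (-6*y) dx ∧ dy ∧ dz
  d(x*z) includes (∂/∂x)(x*z) dx = (z) dx, which multiplied by dy ∧ dz gives (z) dx ∧ dy ∧ dz
Collecting like 3-forms: d(omega) = (-6*y + z) dx ∧ dy ∧ dz.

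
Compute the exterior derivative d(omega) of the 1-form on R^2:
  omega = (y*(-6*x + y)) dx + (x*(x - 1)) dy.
d(omega) = (8*x - 2*y - 1) dx ∧ dy

For a 1-form omega = sum_i f_i dx_i, the exterior derivative is
  d(omega) = sum_{i < j} (∂f_j/∂x_i - ∂f_i/∂x_j) dx_i ∧ dx_j.
  coefficient of dx ∧ dy: ∂f_2/∂x - ∂f_1/∂y = ∂(x*(x - 1))/∂x - ∂(y*(-6*x + y))/∂y = 8*x - 2*y - 1
Assembling: d(omega) = (8*x - 2*y - 1) dx ∧ dy.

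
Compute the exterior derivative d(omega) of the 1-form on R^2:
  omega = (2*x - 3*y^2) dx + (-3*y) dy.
d(omega) = (6*y) dx ∧ dy

For a 1-form omega = sum_i f_i dx_i, the exterior derivative is
  d(omega) = sum_{i < j} (∂f_j/∂x_i - ∂f_i/∂x_j) dx_i ∧ dx_j.
  coefficient of dx ∧ dy: ∂f_2/∂x - ∂f_1/∂y = ∂(-3*y)/∂x - ∂(2*x - 3*y^2)/∂y = 6*y
Assembling: d(omega) = (6*y) dx ∧ dy.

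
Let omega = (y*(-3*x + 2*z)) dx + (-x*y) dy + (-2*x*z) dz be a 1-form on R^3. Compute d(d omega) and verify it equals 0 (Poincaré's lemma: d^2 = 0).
d(d omega) = 0

Step 1: d omega = sum_{i<j} (∂f_j/∂x_i - ∂f_i/∂x_j) dx_i ∧ dx_j:
  coeff of dx ∧ dy: 3*x - y - 2*z
  coeff of dx ∧ dz: -2*y - 2*z
  coeff of dy ∧ dz: 0
Step 2: Apply d again to each 2-form coefficient. The only possible 3-form in R^3 is dx ∧ dy ∧ dz, with coefficient
  ∂(coeff of dy∧dz)/∂x - ∂(coeff of dx∧dz)/∂y + ∂(coeff of dx∧dy)/∂z
  = ∂/∂x (0) - ∂/∂y (-2*y - 2*z) + ∂/∂z (3*x - y - 2*z).
Each of these terms simplifies to sums of mixed partials that cancel in pairs. The result is 0 (by equality of mixed partials for smooth functions — Schwarz / Clairaut).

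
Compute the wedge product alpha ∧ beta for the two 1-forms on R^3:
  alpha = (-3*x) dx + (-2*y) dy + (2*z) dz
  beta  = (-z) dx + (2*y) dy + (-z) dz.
alpha ∧ beta = (-2*y*(3*x + z)) dx ∧ dy + (z*(3*x + 2*z)) dx ∧ dz + (-2*y*z) dy ∧ dz

Distribute the wedge, using dx_i ∧ dx_j = -dx_j ∧ dx_i and dx_i ∧ dx_i = 0. For each pair (i, j) with i < j, the coefficient of dx_i ∧ dx_j in alpha ∧ beta is (alpha_i * beta_j - alpha_j * beta_i). Collecting: alpha ∧ beta = (-2*y*(3*x + z)) dx ∧ dy + (z*(3*x + 2*z)) dx ∧ dz + (-2*y*z) dy ∧ dz.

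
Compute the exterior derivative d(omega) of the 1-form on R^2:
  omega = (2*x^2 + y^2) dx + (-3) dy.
d(omega) = (-2*y) dx ∧ dy

For a 1-form omega = sum_i f_i dx_i, the exterior derivative is
  d(omega) = sum_{i < j} (∂f_j/∂x_i - ∂f_i/∂x_j) dx_i ∧ dx_j.
  coefficient of dx ∧ dy: ∂f_2/∂x - ∂f_1/∂y = ∂(-3)/∂x - ∂(2*x^2 + y^2)/∂y = -2*y
Assembling: d(omega) = (-2*y) dx ∧ dy.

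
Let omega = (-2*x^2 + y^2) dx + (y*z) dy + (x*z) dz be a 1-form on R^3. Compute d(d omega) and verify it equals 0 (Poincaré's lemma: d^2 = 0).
d(d omega) = 0

Step 1: d omega = sum_{i<j} (∂f_j/∂x_i - ∂f_i/∂x_j) dx_i ∧ dx_j:
  coeff of dx ∧ dy: -2*y
  coeff of dx ∧ dz: z
  coeff of dy ∧ dz: -y
Step 2: Apply d again to each 2-form coefficient. The only possible 3-form in R^3 is dx ∧ dy ∧ dz, with coefficient
  ∂(coeff of dy∧dz)/∂x - ∂(coeff of dx∧dz)/∂y + ∂(coeff of dx∧dy)/∂z
  = ∂/∂x (-y) - ∂/∂y (z) + ∂/∂z (-2*y).
Each of these terms simplifies to sums of mixed partials that cancel in pairs. The result is 0 (by equality of mixed partials for smooth functions — Schwarz / Clairaut).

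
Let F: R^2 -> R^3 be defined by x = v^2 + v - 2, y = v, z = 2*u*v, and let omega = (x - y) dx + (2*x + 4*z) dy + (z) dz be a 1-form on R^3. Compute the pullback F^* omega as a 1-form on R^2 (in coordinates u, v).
F^* omega = (4*u*v^2) du + (4*u^2*v + 8*u*v + 2*v^3 + 3*v^2 - 2*v - 6) dv

Using F^*(f dg) = (f ∘ F) d(g ∘ F), substitute each coordinate x_i by F_i(u, v) in f_i, and replace dx_i by d F_i = (∂F_i/∂u) du + (∂F_i/∂v) dv.
  For the x component: f_1(F) = v^2 - 2; d F_1 = (0) du + (2*v + 1) dv
  For the y component: f_2(F) = 8*u*v + 2*v^2 + 2*v - 4; d F_2 = (0) du + (1) dv
  For the z component: f_3(F) = 2*u*v; d F_3 = (2*v) du + (2*u) dv
Combining and collecting du, dv coefficients:
  coeff of du: 4*u*v^2
  coeff of dv: 4*u^2*v + 8*u*v + 2*v^3 + 3*v^2 - 2*v - 6
F^* omega = (4*u*v^2) du + (4*u^2*v + 8*u*v + 2*v^3 + 3*v^2 - 2*v - 6) dv.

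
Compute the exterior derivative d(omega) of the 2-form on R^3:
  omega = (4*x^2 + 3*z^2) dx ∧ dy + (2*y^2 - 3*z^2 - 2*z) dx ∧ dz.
d(omega) = (-4*y + 6*z) dx ∧ dy ∧ dz

For a 2-form omega = sum_{i<j} g_{ij} dx_i ∧ dx_j, the exterior derivative is
  d(omega) = sum_{i<j} d(g_{ij}) ∧ dx_i ∧ dx_j = sum_{i<j, k} (∂g_{ij}/∂x_k) dx_k ∧ dx_i ∧ dx_j.
Expand each term, using dx_k ∧ dx_i ∧ dx_j = sgn(permutation) dx_{(a)} ∧ dx_{(b)} ∧ dx_{(c)} with (a < b < c) sorted:
  d(4*x^2 + 3*z^2) includes (∂/∂z)(4*x^2 + 3*z^2) dz = (6*z) dz, which multiplied by dx ∧ dy gives (6*z) dx ∧ dy ∧ dz
  d(2*y^2 - 3*z^2 - 2*z) includes (∂/∂y)(2*y^2 - 3*z^2 - 2*z) dy = (4*y) dy, which multiplied by dx ∧ dz gives (-4*y) dx ∧ dy ∧ dz
Collecting like 3-forms: d(omega) = (-4*y + 6*z) dx ∧ dy ∧ dz.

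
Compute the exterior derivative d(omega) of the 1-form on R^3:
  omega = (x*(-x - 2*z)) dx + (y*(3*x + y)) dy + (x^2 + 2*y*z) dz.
d(omega) = (3*y) dx ∧ dy + (4*x) dx ∧ dz + (2*z) dy ∧ dz

For a 1-form omega = sum_i f_i dx_i, the exterior derivative is
  d(omega) = sum_{i < j} (∂f_j/∂x_i - ∂f_i/∂x_j) dx_i ∧ dx_j.
  coefficient of dx ∧ dy: ∂f_2/∂x - ∂f_1/∂y = ∂(y*(3*x + y))/∂x - ∂(x*(-x - 2*z))/∂y = 3*y
  coefficient of dx ∧ dz: ∂f_3/∂x - ∂f_1/∂z = ∂(x^2 + 2*y*z)/∂x - ∂(x*(-x - 2*z))/∂z = 4*x
  coefficient of dy ∧ dz: ∂f_3/∂y - ∂f_2/∂z = ∂(x^2 + 2*y*z)/∂y - ∂(y*(3*x + y))/∂z = 2*z
Assembling: d(omega) = (3*y) dx ∧ dy + (4*x) dx ∧ dz + (2*z) dy ∧ dz.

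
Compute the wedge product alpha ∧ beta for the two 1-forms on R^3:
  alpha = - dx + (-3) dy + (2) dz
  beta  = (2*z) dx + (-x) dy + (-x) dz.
alpha ∧ beta = (x + 6*z) dx ∧ dy + (x - 4*z) dx ∧ dz + (5*x) dy ∧ dz

Distribute the wedge, using dx_i ∧ dx_j = -dx_j ∧ dx_i and dx_i ∧ dx_i = 0. For each pair (i, j) with i < j, the coefficient of dx_i ∧ dx_j in alpha ∧ beta is (alpha_i * beta_j - alpha_j * beta_i). Collecting: alpha ∧ beta = (x + 6*z) dx ∧ dy + (x - 4*z) dx ∧ dz + (5*x) dy ∧ dz.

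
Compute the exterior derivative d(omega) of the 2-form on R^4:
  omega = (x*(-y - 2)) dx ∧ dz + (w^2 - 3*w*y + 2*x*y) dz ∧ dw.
d(omega) = (x) dx ∧ dy ∧ dz + (2*y) dx ∧ dz ∧ dw + (-3*w + 2*x) dy ∧ dz ∧ dw

For a 2-form omega = sum_{i<j} g_{ij} dx_i ∧ dx_j, the exterior derivative is
  d(omega) = sum_{i<j} d(g_{ij}) ∧ dx_i ∧ dx_j = sum_{i<j, k} (∂g_{ij}/∂x_k) dx_k ∧ dx_i ∧ dx_j.
Expand each term, using dx_k ∧ dx_i ∧ dx_j = sgn(permutation) dx_{(a)} ∧ dx_{(b)} ∧ dx_{(c)} with (a < b < c) sorted:
  d(x*(-y - 2)) includes (∂/∂y)(x*(-y - 2)) dy = (-x) dy, which multiplied by dx ∧ dz gives (x) dx ∧ dy ∧ dz
  d(w^2 - 3*w*y + 2*x*y) includes (∂/∂x)(w^2 - 3*w*y + 2*x*y) dx = (2*y) dx, which multiplied by dz ∧ dw gives (2*y) dx ∧ dz ∧ dw
  d(w^2 - 3*w*y + 2*x*y) includes (∂/∂y)(w^2 - 3*w*y + 2*x*y) dy = (-3*w + 2*x) dy, which multiplied by dz ∧ dw gives (-3*w + 2*x) dy ∧ dz ∧ dw
Collecting like 3-forms: d(omega) = (x) dx ∧ dy ∧ dz + (2*y) dx ∧ dz ∧ dw + (-3*w + 2*x) dy ∧ dz ∧ dw.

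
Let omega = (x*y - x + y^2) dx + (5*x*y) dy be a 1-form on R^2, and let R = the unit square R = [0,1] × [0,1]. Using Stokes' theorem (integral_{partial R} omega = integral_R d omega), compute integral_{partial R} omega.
integral_(partial R) omega = 1

Stokes: integral_partial_R omega = integral_R d omega with d omega = (∂Q/∂x - ∂P/∂y) dx ∧ dy.
  ∂Q/∂x = 5*y
  ∂P/∂y = x + 2*y
  integrand = ∂Q/∂x - ∂P/∂y = -x + 3*y.
Integrating over R: integral_0^1 integral_0^1 (-x + 3*y) dx dy = 1.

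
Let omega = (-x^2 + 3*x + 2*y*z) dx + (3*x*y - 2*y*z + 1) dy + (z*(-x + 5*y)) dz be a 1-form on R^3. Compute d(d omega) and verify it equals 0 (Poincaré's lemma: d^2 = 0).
d(d omega) = 0

Step 1: d omega = sum_{i<j} (∂f_j/∂x_i - ∂f_i/∂x_j) dx_i ∧ dx_j:
  coeff of dx ∧ dy: 3*y - 2*z
  coeff of dx ∧ dz: -2*y - z
  coeff of dy ∧ dz: 2*y + 5*z
Step 2: Apply d again to each 2-form coefficient. The only possible 3-form in R^3 is dx ∧ dy ∧ dz, with coefficient
  ∂(coeff of dy∧dz)/∂x - ∂(coeff of dx∧dz)/∂y + ∂(coeff of dx∧dy)/∂z
  = ∂/∂x (2*y + 5*z) - ∂/∂y (-2*y - z) + ∂/∂z (3*y - 2*z).
Each of these terms simplifies to sums of mixed partials that cancel in pairs. The result is 0 (by equality of mixed partials for smooth functions — Schwarz / Clairaut).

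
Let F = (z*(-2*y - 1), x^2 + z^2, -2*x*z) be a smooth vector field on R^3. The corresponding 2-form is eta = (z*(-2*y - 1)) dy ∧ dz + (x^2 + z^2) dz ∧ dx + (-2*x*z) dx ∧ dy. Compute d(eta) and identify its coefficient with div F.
d(eta) = (-2*x) dx ∧ dy ∧ dz; div F = -2*x

For a 2-form in R^3 of the form above, applying d gives a 3-form with coefficient ∂P/∂x + ∂Q/∂y + ∂R/∂z:
  ∂P/∂x = 0
  ∂Q/∂y = 0
  ∂R/∂z = -2*x
Sum = -2*x, which is exactly div F.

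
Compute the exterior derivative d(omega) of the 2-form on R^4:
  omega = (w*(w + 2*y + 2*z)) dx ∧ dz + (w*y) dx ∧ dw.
d(omega) = (-2*w) dx ∧ dy ∧ dz + (2*w + 2*y + 2*z) dx ∧ dz ∧ dw + (-w) dx ∧ dy ∧ dw

For a 2-form omega = sum_{i<j} g_{ij} dx_i ∧ dx_j, the exterior derivative is
  d(omega) = sum_{i<j} d(g_{ij}) ∧ dx_i ∧ dx_j = sum_{i<j, k} (∂g_{ij}/∂x_k) dx_k ∧ dx_i ∧ dx_j.
Expand each term, using dx_k ∧ dx_i ∧ dx_j = sgn(permutation) dx_{(a)} ∧ dx_{(b)} ∧ dx_{(c)} with (a < b < c) sorted:
  d(w*(w + 2*y + 2*z)) includes (∂/∂y)(w*(w + 2*y + 2*z)) dy = (2*w) dy, which multiplied by dx ∧ dz gives (-2*w) dx ∧ dy ∧ dz
  d(w*(w + 2*y + 2*z)) includes (∂/∂w)(w*(w + 2*y + 2*z)) dw = (2*w + 2*y + 2*z) dw, which multiplied by dx ∧ dz gives (2*w + 2*y + 2*z) dx ∧ dz ∧ dw
  d(w*y) includes (∂/∂y)(w*y) dy = (w) dy, which multiplied by dx ∧ dw gives (-w) dx ∧ dy ∧ dw
Collecting like 3-forms: d(omega) = (-2*w) dx ∧ dy ∧ dz + (2*w + 2*y + 2*z) dx ∧ dz ∧ dw + (-w) dx ∧ dy ∧ dw.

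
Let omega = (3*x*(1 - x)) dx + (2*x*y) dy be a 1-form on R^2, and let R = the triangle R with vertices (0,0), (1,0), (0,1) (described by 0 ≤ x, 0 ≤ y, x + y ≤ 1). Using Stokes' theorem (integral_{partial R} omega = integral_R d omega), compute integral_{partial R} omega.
integral_(partial R) omega = 1/3

Stokes: integral_partial_R omega = integral_R d omega with d omega = (∂Q/∂x - ∂P/∂y) dx ∧ dy.
  ∂Q/∂x = 2*y
  ∂P/∂y = 0
  integrand = ∂Q/∂x - ∂P/∂y = 2*y.
Integrating over R: integral_0^1 integral_0^{1-x} (2*y) dy dx = 1/3.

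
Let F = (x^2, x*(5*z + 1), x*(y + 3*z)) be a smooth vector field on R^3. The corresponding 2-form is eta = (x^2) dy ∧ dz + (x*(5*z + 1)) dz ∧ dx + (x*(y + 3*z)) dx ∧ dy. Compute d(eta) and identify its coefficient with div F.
d(eta) = (5*x) dx ∧ dy ∧ dz; div F = 5*x

For a 2-form in R^3 of the form above, applying d gives a 3-form with coefficient ∂P/∂x + ∂Q/∂y + ∂R/∂z:
  ∂P/∂x = 2*x
  ∂Q/∂y = 0
  ∂R/∂z = 3*x
Sum = 5*x, which is exactly div F.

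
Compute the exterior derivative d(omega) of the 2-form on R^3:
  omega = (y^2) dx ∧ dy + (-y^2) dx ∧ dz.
d(omega) = (2*y) dx ∧ dy ∧ dz

For a 2-form omega = sum_{i<j} g_{ij} dx_i ∧ dx_j, the exterior derivative is
  d(omega) = sum_{i<j} d(g_{ij}) ∧ dx_i ∧ dx_j = sum_{i<j, k} (∂g_{ij}/∂x_k) dx_k ∧ dx_i ∧ dx_j.
Expand each term, using dx_k ∧ dx_i ∧ dx_j = sgn(permutation) dx_{(a)} ∧ dx_{(b)} ∧ dx_{(c)} with (a < b < c) sorted:
  d(-y^2) includes (∂/∂y)(-y^2) dy = (-2*y) dy, which multiplied by dx ∧ dz gives (2*y) dx ∧ dy ∧ dz
Collecting like 3-forms: d(omega) = (2*y) dx ∧ dy ∧ dz.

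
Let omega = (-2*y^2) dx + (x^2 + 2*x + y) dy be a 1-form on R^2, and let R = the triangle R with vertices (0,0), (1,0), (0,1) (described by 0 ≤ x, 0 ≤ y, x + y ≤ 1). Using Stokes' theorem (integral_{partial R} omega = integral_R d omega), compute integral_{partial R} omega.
integral_(partial R) omega = 2

Stokes: integral_partial_R omega = integral_R d omega with d omega = (∂Q/∂x - ∂P/∂y) dx ∧ dy.
  ∂Q/∂x = 2*x + 2
  ∂P/∂y = -4*y
  integrand = ∂Q/∂x - ∂P/∂y = 2*x + 4*y + 2.
Integrating over R: integral_0^1 integral_0^{1-x} (2*x + 4*y + 2) dy dx = 2.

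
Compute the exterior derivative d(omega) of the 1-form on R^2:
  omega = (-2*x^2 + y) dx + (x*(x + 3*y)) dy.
d(omega) = (2*x + 3*y - 1) dx ∧ dy

For a 1-form omega = sum_i f_i dx_i, the exterior derivative is
  d(omega) = sum_{i < j} (∂f_j/∂x_i - ∂f_i/∂x_j) dx_i ∧ dx_j.
  coefficient of dx ∧ dy: ∂f_2/∂x - ∂f_1/∂y = ∂(x*(x + 3*y))/∂x - ∂(-2*x^2 + y)/∂y = 2*x + 3*y - 1
Assembling: d(omega) = (2*x + 3*y - 1) dx ∧ dy.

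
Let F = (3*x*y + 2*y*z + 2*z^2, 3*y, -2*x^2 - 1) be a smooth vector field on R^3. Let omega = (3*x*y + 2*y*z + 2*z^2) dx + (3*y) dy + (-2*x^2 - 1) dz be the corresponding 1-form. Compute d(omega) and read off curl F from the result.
d(omega) = (0) dy ∧ dz + (4*x + 2*y + 4*z) dz ∧ dx + (-3*x - 2*z) dx ∧ dy; curl F = (0, 4*x + 2*y + 4*z, -3*x - 2*z)

d omega = sum_{i<j} (∂f_j/∂x_i - ∂f_i/∂x_j) dx_i ∧ dx_j. Under the identification (dy ∧ dz, dz ∧ dx, dx ∧ dy) ↔ (e_x, e_y, e_z), the coefficients are exactly the components of curl F. Compute:
  ∂R/∂y - ∂Q/∂z = (0) - (0) = 0
  ∂P/∂z - ∂R/∂x = (2*y + 4*z) - (-4*x) = 4*x + 2*y + 4*z
  ∂Q/∂x - ∂P/∂y = (0) - (3*x + 2*z) = -3*x - 2*z.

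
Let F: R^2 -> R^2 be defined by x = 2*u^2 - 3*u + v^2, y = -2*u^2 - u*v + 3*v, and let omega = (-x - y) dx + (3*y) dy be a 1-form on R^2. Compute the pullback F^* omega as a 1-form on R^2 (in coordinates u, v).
F^* omega = (24*u^3 + 22*u^2*v + 12*u^2 - u*v^2 - 51*u*v - 9*u - 6*v^2 + 9*v) du + (6*u^3 + 3*u^2*v - 18*u^2 + 2*u*v^2 - 12*u*v - 2*v^3 - 6*v^2 + 27*v) dv

Using F^*(f dg) = (f ∘ F) d(g ∘ F), substitute each coordinate x_i by F_i(u, v) in f_i, and replace dx_i by d F_i = (∂F_i/∂u) du + (∂F_i/∂v) dv.
  For the x component: f_1(F) = u*v + 3*u - v^2 - 3*v; d F_1 = (4*u - 3) du + (2*v) dv
  For the y component: f_2(F) = -6*u^2 - 3*u*v + 9*v; d F_2 = (-4*u - v) du + (3 - u) dv
Combining and collecting du, dv coefficients:
  coeff of du: 24*u^3 + 22*u^2*v + 12*u^2 - u*v^2 - 51*u*v - 9*u - 6*v^2 + 9*v
  coeff of dv: 6*u^3 + 3*u^2*v - 18*u^2 + 2*u*v^2 - 12*u*v - 2*v^3 - 6*v^2 + 27*v
F^* omega = (24*u^3 + 22*u^2*v + 12*u^2 - u*v^2 - 51*u*v - 9*u - 6*v^2 + 9*v) du + (6*u^3 + 3*u^2*v - 18*u^2 + 2*u*v^2 - 12*u*v - 2*v^3 - 6*v^2 + 27*v) dv.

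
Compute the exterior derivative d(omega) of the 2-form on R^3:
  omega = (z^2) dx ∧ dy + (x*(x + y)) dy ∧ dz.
d(omega) = (2*x + y + 2*z) dx ∧ dy ∧ dz

For a 2-form omega = sum_{i<j} g_{ij} dx_i ∧ dx_j, the exterior derivative is
  d(omega) = sum_{i<j} d(g_{ij}) ∧ dx_i ∧ dx_j = sum_{i<j, k} (∂g_{ij}/∂x_k) dx_k ∧ dx_i ∧ dx_j.
Expand each term, using dx_k ∧ dx_i ∧ dx_j = sgn(permutation) dx_{(a)} ∧ dx_{(b)} ∧ dx_{(c)} with (a < b < c) sorted:
  d(z^2) includes (∂/∂z)(z^2) dz = (2*z) dz, which multiplied by dx ∧ dy gives (2*z) dx ∧ dy ∧ dz
  d(x*(x + y)) includes (∂/∂x)(x*(x + y)) dx = (2*x + y) dx, which multiplied by dy ∧ dz gives (2*x + y) dx ∧ dy ∧ dz
Collecting like 3-forms: d(omega) = (2*x + y + 2*z) dx ∧ dy ∧ dz.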